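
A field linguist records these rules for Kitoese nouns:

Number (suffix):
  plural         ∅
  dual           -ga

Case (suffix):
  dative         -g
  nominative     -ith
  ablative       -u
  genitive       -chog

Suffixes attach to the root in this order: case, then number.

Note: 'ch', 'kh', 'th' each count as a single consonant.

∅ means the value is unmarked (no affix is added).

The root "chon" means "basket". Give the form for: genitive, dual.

Attach case genitive -chog → chonchog.
Attach number dual -ga → chonchogga.

chonchogga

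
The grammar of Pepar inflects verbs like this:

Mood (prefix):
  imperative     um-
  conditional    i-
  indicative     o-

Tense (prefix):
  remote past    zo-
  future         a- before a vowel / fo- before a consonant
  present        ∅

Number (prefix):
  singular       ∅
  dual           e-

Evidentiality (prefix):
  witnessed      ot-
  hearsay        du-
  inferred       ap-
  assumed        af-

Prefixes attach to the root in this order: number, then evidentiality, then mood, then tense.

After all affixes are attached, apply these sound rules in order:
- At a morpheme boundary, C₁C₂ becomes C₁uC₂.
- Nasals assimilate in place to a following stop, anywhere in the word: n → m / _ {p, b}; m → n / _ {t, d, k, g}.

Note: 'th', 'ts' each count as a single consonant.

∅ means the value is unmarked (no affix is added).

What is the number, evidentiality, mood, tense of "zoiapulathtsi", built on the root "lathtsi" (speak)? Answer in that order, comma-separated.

singular, inferred, conditional, remote past

Segment: zo-i-ap-lathtsi.
number: ∅ → singular.
evidentiality: ap- → inferred.
mood: i- → conditional.
tense: zo- → remote past.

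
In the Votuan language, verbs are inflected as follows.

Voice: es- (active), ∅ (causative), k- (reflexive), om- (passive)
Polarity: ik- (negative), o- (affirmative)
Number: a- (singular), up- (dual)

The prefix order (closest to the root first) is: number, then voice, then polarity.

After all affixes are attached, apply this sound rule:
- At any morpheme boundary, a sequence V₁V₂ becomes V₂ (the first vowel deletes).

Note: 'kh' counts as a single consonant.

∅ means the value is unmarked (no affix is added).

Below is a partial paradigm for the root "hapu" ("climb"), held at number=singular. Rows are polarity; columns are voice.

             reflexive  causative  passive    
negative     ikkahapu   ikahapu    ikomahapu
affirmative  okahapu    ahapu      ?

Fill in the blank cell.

Attach number singular a- → ahapu.
Attach voice passive om- → omahapu.
Attach polarity affirmative o- → oomahapu.
Apply vowel deletion: oomahapu → omahapu.

omahapu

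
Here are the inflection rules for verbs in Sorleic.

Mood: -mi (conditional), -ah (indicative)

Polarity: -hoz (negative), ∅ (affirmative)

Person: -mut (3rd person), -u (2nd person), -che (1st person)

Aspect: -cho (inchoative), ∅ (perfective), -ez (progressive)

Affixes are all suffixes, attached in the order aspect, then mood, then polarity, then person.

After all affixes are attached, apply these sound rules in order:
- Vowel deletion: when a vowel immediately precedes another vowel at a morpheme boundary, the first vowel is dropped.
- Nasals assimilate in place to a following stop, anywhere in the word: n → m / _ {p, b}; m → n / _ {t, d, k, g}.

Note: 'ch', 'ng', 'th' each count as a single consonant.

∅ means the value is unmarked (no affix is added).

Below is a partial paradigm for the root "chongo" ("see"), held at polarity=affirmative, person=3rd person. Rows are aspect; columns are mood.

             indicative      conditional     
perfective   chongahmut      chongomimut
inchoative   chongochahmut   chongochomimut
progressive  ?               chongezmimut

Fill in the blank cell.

chongezahmut

Attach aspect progressive -ez → chongoez.
Attach mood indicative -ah → chongoezah.
polarity = affirmative: zero marking, form stays chongoezah.
Attach person 3rd person -mut → chongoezahmut.
Apply vowel deletion: chongoezahmut → chongezahmut.
Nasal assimilation: no change.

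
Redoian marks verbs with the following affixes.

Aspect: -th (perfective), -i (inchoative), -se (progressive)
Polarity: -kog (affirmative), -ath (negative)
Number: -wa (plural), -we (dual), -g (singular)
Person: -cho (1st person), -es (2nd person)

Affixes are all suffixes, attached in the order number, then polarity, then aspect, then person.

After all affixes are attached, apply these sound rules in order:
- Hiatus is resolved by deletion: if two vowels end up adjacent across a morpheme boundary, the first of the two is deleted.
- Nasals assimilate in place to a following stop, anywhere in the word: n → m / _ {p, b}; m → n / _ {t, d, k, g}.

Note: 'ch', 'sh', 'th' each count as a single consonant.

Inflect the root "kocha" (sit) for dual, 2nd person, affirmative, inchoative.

kochawekoges

Attach number dual -we → kochawe.
Attach polarity affirmative -kog → kochawekog.
Attach aspect inchoative -i → kochawekogi.
Attach person 2nd person -es → kochawekogies.
Apply vowel deletion: kochawekogies → kochawekoges.
Nasal assimilation: no change.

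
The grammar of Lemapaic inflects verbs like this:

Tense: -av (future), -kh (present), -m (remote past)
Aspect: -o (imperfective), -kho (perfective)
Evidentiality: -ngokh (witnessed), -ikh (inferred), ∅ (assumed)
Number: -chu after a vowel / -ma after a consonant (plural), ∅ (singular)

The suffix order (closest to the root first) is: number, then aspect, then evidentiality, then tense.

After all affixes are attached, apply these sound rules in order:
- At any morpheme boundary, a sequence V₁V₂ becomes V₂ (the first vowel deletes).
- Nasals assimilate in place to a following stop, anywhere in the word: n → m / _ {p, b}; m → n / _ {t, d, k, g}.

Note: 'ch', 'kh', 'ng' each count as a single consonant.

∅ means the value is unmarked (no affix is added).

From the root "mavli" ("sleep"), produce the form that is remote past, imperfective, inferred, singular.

mavlikhm

number = singular: zero marking, form stays mavli.
Attach aspect imperfective -o → mavlio.
Attach evidentiality inferred -ikh → mavlioikh.
Attach tense remote past -m → mavlioikhm.
Apply vowel deletion: mavlioikhm → mavlikhm.
Nasal assimilation: no change.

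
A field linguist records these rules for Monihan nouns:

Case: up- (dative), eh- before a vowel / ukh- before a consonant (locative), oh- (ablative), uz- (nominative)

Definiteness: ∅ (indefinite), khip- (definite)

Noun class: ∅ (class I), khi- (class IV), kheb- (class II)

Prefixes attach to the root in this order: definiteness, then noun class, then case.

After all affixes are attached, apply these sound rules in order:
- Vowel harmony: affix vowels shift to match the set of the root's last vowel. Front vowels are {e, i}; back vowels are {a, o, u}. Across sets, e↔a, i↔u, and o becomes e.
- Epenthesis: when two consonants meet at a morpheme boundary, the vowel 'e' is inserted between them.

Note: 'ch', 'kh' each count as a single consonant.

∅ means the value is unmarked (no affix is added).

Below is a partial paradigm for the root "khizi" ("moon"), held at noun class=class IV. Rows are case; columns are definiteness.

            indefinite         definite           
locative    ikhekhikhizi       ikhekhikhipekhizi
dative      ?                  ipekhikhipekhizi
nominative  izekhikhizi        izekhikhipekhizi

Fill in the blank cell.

ipekhikhizi

definiteness = indefinite: zero marking, form stays khizi.
Attach noun class class IV khi- → khikhizi.
Attach case dative up- → upkhikhizi.
Apply vowel harmony: upkhikhizi → ipkhikhizi.
Apply epenthesis: ipkhikhizi → ipekhikhizi.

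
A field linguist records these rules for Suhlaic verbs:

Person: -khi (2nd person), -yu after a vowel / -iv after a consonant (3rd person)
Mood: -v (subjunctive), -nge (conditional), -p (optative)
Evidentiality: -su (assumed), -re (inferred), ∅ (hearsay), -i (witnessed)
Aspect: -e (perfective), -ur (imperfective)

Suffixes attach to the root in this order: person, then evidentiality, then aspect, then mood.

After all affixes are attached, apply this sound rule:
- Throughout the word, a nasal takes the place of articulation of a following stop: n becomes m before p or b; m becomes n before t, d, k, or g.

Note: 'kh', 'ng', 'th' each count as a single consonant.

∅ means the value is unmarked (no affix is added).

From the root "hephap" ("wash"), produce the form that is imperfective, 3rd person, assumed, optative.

Attach person 3rd person -iv (after consonant 'p') → hephapiv.
Attach evidentiality assumed -su → hephapivsu.
Attach aspect imperfective -ur → hephapivsuur.
Attach mood optative -p → hephapivsuurp.
Nasal assimilation: no change.

hephapivsuurp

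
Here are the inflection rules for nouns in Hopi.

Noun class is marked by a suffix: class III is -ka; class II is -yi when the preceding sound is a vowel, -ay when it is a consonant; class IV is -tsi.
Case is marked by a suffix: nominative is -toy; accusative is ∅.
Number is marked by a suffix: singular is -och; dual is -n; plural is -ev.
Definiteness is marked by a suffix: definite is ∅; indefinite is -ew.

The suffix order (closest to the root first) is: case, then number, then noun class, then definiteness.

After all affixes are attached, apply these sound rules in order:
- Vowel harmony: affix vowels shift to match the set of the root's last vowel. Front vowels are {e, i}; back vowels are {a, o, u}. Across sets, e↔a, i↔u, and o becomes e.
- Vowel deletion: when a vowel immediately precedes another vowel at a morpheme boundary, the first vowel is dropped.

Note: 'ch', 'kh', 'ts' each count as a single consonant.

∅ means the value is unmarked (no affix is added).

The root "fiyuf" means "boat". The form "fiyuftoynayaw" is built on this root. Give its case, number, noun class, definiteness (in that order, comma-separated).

Segment: fiyuf-toy-n-ay-ew.
case: -toy → nominative.
number: -n → dual.
noun class: -yi/ay → class II.
definiteness: -ew → indefinite.

nominative, dual, class II, indefinite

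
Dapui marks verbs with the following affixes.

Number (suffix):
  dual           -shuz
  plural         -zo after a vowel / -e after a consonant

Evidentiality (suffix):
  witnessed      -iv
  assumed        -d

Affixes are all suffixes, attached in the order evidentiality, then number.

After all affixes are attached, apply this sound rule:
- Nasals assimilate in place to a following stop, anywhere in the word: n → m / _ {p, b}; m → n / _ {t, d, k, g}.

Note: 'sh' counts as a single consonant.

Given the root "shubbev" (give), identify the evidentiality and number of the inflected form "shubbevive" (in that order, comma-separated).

Segment: shubbev-iv-e.
evidentiality: -iv → witnessed.
number: -zo/e → plural.

witnessed, plural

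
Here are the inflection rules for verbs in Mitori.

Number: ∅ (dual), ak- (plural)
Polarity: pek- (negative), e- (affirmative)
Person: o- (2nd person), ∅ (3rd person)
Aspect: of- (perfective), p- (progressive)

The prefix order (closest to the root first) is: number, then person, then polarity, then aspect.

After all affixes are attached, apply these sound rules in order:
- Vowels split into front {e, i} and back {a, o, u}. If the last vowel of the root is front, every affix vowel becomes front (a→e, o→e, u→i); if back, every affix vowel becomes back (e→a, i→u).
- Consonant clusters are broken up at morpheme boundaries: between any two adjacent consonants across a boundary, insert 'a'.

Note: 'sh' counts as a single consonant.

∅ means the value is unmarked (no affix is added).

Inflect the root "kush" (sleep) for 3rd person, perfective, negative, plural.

ofapakakakush

Attach number plural ak- → akkush.
person = 3rd person: zero marking, form stays akkush.
Attach polarity negative pek- → pekakkush.
Attach aspect perfective of- → ofpekakkush.
Apply vowel harmony: ofpekakkush → ofpakakkush.
Apply epenthesis: ofpakakkush → ofapakakakush.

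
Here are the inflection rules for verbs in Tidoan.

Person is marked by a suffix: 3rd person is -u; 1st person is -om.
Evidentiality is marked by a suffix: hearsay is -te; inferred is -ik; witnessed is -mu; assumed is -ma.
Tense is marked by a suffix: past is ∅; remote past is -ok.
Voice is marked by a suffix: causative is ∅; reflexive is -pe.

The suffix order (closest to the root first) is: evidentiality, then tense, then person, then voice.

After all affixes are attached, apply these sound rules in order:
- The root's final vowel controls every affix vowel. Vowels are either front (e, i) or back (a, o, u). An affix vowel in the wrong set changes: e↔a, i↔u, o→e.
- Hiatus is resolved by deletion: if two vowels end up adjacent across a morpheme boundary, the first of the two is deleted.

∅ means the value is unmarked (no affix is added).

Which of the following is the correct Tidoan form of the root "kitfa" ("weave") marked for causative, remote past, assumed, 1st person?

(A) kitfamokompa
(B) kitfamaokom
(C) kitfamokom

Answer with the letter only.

Attach evidentiality assumed -ma → kitfama.
Attach tense remote past -ok → kitfamaok.
Attach person 1st person -om → kitfamaokom.
voice = causative: zero marking, form stays kitfamaokom.
Vowel harmony: no change.
Apply vowel deletion: kitfamaokom → kitfamokom.
So the correct form is kitfamokom, option (C).
(B) kitfamaokom is wrong: it fails to apply the sound rule(s).
(A) kitfamokompa is wrong: it uses reflexive instead of causative for voice.

C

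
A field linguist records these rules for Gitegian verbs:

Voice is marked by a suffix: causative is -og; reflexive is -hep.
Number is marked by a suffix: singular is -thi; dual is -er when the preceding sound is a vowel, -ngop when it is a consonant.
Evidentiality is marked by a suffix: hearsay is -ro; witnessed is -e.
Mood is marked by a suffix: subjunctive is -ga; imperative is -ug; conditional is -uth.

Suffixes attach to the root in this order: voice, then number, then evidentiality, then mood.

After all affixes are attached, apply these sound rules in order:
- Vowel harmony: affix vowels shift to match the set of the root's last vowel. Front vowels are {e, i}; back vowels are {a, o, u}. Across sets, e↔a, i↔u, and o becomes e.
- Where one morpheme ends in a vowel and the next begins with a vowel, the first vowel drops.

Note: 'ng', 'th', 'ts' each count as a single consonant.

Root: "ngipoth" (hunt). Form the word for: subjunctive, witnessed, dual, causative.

Attach voice causative -og → ngipothog.
Attach number dual -ngop (after consonant 'g') → ngipothogngop.
Attach evidentiality witnessed -e → ngipothogngope.
Attach mood subjunctive -ga → ngipothogngopega.
Apply vowel harmony: ngipothogngopega → ngipothogngopaga.
Vowel deletion: no change.

ngipothogngopaga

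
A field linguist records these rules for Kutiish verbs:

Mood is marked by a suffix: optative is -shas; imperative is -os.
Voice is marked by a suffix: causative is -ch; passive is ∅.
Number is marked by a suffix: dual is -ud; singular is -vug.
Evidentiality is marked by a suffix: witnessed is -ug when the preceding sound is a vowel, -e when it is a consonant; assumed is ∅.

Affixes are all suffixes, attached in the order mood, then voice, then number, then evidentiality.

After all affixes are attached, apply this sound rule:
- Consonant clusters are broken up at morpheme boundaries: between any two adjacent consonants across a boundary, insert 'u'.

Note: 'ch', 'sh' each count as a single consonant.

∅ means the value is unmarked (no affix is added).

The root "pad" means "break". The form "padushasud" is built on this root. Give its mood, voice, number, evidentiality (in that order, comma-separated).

optative, passive, dual, assumed

Segment: pad-shas-ud.
mood: -shas → optative.
voice: ∅ → passive.
number: -ud → dual.
evidentiality: ∅ → assumed.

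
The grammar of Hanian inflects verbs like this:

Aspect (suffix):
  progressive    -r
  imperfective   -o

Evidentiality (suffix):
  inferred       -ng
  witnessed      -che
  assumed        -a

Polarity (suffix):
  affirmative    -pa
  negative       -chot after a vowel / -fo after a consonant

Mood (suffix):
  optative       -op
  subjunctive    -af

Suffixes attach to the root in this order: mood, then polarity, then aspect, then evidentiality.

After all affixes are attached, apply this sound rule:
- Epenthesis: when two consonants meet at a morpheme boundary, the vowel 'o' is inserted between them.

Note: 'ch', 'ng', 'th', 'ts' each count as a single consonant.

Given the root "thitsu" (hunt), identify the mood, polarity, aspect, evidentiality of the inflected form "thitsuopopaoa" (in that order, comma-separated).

optative, affirmative, imperfective, assumed

Segment: thitsu-op-pa-o-a.
mood: -op → optative.
polarity: -pa → affirmative.
aspect: -o → imperfective.
evidentiality: -a → assumed.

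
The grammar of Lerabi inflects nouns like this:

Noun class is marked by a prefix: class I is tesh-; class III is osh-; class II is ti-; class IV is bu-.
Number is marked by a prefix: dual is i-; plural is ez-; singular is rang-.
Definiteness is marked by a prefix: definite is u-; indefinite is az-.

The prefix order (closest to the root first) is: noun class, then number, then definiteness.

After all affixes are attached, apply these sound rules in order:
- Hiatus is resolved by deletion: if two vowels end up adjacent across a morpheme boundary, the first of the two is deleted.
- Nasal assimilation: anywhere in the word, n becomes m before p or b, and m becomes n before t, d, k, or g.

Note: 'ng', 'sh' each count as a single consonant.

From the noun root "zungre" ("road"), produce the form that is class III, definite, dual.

oshzungre

Attach noun class class III osh- → oshzungre.
Attach number dual i- → ioshzungre.
Attach definiteness definite u- → uioshzungre.
Apply vowel deletion: uioshzungre → oshzungre.
Nasal assimilation: no change.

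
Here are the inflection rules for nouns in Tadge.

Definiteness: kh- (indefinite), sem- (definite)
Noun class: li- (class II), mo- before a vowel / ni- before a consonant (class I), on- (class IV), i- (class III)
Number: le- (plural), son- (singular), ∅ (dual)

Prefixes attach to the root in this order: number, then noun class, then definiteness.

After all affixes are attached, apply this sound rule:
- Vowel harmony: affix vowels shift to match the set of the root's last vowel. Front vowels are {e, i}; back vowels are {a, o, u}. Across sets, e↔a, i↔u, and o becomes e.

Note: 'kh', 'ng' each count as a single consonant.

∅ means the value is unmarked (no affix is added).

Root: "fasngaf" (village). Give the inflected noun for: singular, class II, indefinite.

Attach number singular son- → sonfasngaf.
Attach noun class class II li- → lisonfasngaf.
Attach definiteness indefinite kh- → khlisonfasngaf.
Apply vowel harmony: khlisonfasngaf → khlusonfasngaf.

khlusonfasngaf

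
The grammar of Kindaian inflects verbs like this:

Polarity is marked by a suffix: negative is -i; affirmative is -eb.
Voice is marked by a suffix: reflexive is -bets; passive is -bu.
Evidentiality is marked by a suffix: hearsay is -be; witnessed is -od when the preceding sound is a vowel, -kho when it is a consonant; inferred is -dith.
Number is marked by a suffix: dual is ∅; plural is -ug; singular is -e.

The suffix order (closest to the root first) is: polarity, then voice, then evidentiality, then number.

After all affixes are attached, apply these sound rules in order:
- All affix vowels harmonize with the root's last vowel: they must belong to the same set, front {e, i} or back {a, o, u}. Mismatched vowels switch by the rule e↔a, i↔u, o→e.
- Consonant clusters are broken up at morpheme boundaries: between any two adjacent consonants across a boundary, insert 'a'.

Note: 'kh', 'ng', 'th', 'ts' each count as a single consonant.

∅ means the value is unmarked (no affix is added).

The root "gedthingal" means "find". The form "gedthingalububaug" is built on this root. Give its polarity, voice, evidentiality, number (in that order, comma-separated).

Segment: gedthingal-i-bu-be-ug.
polarity: -i → negative.
voice: -bu → passive.
evidentiality: -be → hearsay.
number: -ug → plural.

negative, passive, hearsay, plural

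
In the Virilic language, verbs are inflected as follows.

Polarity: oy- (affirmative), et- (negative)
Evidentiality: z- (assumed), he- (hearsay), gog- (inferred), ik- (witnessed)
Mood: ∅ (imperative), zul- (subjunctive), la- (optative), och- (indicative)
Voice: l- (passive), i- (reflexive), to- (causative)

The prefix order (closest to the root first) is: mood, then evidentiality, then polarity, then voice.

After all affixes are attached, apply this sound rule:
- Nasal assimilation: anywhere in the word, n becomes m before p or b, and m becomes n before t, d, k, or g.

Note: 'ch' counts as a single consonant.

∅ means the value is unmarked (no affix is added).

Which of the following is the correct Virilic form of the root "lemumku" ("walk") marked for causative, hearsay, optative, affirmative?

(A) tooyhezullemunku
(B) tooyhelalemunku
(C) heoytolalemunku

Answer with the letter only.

Attach mood optative la- → lalemumku.
Attach evidentiality hearsay he- → helalemumku.
Attach polarity affirmative oy- → oyhelalemumku.
Attach voice causative to- → tooyhelalemumku.
Apply nasal assimilation: tooyhelalemumku → tooyhelalemunku.
So the correct form is tooyhelalemunku, option (B).
(A) tooyhezullemunku is wrong: it uses subjunctive instead of optative for mood.
(C) heoytolalemunku is wrong: it has the affixes in the wrong order.

B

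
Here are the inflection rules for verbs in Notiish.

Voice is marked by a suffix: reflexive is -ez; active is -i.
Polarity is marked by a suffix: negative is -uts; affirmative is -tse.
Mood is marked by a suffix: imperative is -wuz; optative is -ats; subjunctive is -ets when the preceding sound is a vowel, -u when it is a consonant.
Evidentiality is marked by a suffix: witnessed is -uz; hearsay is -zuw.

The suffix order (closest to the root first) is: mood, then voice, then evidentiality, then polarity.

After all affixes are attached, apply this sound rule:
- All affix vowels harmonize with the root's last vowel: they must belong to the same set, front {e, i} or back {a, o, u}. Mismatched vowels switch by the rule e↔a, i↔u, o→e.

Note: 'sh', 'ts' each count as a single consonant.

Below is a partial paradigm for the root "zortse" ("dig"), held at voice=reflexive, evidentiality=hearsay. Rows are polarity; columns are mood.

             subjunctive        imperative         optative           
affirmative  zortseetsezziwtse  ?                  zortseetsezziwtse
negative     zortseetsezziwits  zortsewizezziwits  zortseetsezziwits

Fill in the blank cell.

Attach mood imperative -wuz → zortsewuz.
Attach voice reflexive -ez → zortsewuzez.
Attach evidentiality hearsay -zuw → zortsewuzezzuw.
Attach polarity affirmative -tse → zortsewuzezzuwtse.
Apply vowel harmony: zortsewuzezzuwtse → zortsewizezziwtse.

zortsewizezziwtse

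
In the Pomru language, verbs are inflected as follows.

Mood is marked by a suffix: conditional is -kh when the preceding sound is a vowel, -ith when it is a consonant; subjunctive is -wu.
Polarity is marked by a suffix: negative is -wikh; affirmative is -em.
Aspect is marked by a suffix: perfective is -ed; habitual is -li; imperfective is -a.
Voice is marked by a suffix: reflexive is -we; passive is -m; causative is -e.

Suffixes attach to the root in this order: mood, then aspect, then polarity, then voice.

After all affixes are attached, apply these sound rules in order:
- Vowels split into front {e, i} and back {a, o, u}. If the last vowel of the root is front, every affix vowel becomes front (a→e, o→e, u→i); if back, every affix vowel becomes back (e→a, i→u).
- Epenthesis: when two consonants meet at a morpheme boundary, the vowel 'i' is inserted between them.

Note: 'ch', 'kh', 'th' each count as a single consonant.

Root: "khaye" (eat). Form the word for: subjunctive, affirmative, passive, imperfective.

khayewieemim

Attach mood subjunctive -wu → khayewu.
Attach aspect imperfective -a → khayewua.
Attach polarity affirmative -em → khayewuaem.
Attach voice passive -m → khayewuaemm.
Apply vowel harmony: khayewuaemm → khayewieemm.
Apply epenthesis: khayewieemm → khayewieemim.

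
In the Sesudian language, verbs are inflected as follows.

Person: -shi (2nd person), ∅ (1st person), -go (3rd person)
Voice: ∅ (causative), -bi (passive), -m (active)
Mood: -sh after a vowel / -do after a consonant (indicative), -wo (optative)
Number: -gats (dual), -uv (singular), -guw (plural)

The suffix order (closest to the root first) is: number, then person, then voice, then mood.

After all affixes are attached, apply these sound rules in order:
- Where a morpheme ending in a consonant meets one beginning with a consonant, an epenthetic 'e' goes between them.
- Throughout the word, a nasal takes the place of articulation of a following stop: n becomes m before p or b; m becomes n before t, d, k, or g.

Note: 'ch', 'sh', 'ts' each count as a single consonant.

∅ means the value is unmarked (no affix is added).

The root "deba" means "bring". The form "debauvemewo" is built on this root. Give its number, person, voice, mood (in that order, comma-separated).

Segment: deba-uv-m-wo.
number: -uv → singular.
person: ∅ → 1st person.
voice: -m → active.
mood: -wo → optative.

singular, 1st person, active, optative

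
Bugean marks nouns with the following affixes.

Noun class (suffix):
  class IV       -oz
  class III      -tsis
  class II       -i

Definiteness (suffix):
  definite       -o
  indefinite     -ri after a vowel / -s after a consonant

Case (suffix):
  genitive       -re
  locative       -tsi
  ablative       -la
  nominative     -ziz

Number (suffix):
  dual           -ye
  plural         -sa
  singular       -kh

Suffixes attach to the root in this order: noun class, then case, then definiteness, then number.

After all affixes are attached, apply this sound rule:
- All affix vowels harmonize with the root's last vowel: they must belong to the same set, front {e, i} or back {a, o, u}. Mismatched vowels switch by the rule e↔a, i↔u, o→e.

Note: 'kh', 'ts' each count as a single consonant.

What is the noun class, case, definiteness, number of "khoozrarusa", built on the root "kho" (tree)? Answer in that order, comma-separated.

class IV, genitive, indefinite, plural

Segment: kho-oz-re-ri-sa.
noun class: -oz → class IV.
case: -re → genitive.
definiteness: -ri/s → indefinite.
number: -sa → plural.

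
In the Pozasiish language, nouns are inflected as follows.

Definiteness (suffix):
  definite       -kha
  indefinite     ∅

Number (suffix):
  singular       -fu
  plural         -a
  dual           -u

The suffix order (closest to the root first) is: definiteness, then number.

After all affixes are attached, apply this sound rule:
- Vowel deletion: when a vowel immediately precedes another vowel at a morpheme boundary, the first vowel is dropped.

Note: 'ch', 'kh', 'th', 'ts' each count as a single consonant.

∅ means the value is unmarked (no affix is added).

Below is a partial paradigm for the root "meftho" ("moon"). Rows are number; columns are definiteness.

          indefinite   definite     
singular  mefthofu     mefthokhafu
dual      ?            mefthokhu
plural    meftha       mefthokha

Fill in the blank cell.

definiteness = indefinite: zero marking, form stays meftho.
Attach number dual -u → mefthou.
Apply vowel deletion: mefthou → mefthu.

mefthu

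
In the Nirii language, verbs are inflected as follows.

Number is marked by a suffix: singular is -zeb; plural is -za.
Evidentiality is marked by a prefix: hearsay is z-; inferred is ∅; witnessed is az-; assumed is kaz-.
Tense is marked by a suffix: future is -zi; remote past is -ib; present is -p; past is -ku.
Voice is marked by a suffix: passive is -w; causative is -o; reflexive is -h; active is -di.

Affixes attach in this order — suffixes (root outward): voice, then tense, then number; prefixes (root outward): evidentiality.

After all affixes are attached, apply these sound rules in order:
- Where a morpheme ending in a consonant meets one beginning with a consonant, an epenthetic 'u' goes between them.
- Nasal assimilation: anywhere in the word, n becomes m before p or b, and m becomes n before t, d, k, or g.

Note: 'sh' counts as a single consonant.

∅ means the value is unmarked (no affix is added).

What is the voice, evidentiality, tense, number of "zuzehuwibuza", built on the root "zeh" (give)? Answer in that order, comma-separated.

Segment: z-zeh-w-ib-za.
voice: -w → passive.
evidentiality: z- → hearsay.
tense: -ib → remote past.
number: -za → plural.

passive, hearsay, remote past, plural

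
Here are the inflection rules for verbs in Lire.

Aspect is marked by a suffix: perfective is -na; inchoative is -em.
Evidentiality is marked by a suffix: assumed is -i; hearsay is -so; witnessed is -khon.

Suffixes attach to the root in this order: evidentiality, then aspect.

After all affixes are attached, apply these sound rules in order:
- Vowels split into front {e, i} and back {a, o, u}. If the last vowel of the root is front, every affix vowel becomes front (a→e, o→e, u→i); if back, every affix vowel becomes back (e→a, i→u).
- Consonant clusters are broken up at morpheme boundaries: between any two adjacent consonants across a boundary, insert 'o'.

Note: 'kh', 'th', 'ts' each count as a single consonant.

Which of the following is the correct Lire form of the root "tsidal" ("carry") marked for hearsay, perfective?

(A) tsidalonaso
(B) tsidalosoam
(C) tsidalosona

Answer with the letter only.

C

Attach evidentiality hearsay -so → tsidalso.
Attach aspect perfective -na → tsidalsona.
Vowel harmony: no change.
Apply epenthesis: tsidalsona → tsidalosona.
So the correct form is tsidalosona, option (C).
(B) tsidalosoam is wrong: it uses inchoative instead of perfective for aspect.
(A) tsidalonaso is wrong: it has the affixes in the wrong order.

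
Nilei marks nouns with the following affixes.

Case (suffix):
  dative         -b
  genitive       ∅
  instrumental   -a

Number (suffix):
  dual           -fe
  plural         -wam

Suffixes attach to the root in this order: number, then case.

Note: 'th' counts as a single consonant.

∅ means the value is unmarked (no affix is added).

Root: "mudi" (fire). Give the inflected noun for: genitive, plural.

Attach number plural -wam → mudiwam.
case = genitive: zero marking, form stays mudiwam.

mudiwam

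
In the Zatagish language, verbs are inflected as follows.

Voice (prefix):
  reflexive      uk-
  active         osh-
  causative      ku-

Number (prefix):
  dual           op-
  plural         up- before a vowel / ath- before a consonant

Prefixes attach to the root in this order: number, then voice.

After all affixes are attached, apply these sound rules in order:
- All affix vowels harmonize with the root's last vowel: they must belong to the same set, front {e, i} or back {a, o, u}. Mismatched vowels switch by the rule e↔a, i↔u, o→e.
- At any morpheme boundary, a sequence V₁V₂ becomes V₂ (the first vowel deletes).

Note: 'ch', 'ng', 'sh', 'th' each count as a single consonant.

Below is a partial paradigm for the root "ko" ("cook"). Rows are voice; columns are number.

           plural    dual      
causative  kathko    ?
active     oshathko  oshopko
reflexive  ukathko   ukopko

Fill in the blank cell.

kopko

Attach number dual op- → opko.
Attach voice causative ku- → kuopko.
Vowel harmony: no change.
Apply vowel deletion: kuopko → kopko.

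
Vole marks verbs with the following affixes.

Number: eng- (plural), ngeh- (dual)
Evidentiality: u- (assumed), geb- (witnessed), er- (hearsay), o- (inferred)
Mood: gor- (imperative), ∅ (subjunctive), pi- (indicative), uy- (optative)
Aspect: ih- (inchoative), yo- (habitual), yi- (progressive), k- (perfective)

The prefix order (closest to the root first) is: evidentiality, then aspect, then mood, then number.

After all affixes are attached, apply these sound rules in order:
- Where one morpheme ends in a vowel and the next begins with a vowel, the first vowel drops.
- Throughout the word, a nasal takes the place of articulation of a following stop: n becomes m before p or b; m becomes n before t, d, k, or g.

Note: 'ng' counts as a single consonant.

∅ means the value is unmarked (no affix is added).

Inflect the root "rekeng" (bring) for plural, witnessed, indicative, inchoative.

engpihgebrekeng

Attach evidentiality witnessed geb- → gebrekeng.
Attach aspect inchoative ih- → ihgebrekeng.
Attach mood indicative pi- → piihgebrekeng.
Attach number plural eng- → engpiihgebrekeng.
Apply vowel deletion: engpiihgebrekeng → engpihgebrekeng.
Nasal assimilation: no change.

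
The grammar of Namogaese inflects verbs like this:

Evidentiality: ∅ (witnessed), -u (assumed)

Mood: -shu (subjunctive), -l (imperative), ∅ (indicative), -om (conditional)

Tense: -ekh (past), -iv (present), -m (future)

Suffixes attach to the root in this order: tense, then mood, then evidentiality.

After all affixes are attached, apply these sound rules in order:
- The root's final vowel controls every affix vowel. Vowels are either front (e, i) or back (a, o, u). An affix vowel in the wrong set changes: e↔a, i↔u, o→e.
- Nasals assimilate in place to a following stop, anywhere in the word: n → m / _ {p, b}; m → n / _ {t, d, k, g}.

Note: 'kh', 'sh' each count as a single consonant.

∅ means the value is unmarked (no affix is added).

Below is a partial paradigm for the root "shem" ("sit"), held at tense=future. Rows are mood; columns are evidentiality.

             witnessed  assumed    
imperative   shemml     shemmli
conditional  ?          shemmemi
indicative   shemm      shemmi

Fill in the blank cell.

Attach tense future -m → shemm.
Attach mood conditional -om → shemmom.
evidentiality = witnessed: zero marking, form stays shemmom.
Apply vowel harmony: shemmom → shemmem.
Nasal assimilation: no change.

shemmem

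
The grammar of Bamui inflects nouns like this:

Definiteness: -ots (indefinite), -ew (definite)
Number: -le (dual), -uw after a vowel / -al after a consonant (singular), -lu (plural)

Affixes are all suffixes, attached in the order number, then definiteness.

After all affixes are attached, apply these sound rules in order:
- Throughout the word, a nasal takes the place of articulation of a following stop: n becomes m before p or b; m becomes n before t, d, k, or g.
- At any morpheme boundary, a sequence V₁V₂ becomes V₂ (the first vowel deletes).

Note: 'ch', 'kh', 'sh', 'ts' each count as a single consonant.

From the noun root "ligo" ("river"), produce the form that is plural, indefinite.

Attach number plural -lu → ligolu.
Attach definiteness indefinite -ots → ligoluots.
Nasal assimilation: no change.
Apply vowel deletion: ligoluots → ligolots.

ligolots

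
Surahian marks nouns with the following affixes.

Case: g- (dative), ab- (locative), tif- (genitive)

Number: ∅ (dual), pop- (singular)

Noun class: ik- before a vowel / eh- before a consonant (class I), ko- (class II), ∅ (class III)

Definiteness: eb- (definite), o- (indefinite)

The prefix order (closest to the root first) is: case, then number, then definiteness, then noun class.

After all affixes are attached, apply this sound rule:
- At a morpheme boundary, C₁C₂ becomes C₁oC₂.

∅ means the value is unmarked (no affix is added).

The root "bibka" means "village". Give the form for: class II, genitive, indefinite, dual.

Attach case genitive tif- → tifbibka.
number = dual: zero marking, form stays tifbibka.
Attach definiteness indefinite o- → otifbibka.
Attach noun class class II ko- → kootifbibka.
Apply epenthesis: kootifbibka → kootifobibka.

kootifobibka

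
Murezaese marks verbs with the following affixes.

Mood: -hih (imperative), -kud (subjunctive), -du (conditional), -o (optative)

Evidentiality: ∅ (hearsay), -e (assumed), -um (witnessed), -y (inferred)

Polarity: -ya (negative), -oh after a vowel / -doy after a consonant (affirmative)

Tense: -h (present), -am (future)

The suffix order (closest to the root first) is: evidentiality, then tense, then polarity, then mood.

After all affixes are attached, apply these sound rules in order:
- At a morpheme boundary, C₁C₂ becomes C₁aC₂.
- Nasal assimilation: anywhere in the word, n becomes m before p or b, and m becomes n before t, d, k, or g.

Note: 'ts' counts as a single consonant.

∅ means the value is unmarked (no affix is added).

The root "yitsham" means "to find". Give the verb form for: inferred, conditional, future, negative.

yitshamayamayadu

Attach evidentiality inferred -y → yitshamy.
Attach tense future -am → yitshamyam.
Attach polarity negative -ya → yitshamyamya.
Attach mood conditional -du → yitshamyamyadu.
Apply epenthesis: yitshamyamyadu → yitshamayamayadu.
Nasal assimilation: no change.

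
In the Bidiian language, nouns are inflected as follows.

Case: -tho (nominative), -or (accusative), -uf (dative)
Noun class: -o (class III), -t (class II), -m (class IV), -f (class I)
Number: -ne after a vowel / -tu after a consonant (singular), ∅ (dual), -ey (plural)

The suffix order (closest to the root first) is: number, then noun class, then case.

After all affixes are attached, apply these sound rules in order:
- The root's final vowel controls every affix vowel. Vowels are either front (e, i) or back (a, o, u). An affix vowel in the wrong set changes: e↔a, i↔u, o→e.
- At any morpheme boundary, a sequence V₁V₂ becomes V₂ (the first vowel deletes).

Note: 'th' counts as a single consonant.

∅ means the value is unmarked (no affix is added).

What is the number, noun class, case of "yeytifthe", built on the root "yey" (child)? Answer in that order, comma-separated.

Segment: yey-tu-f-tho.
number: -ne/tu → singular.
noun class: -f → class I.
case: -tho → nominative.

singular, class I, nominative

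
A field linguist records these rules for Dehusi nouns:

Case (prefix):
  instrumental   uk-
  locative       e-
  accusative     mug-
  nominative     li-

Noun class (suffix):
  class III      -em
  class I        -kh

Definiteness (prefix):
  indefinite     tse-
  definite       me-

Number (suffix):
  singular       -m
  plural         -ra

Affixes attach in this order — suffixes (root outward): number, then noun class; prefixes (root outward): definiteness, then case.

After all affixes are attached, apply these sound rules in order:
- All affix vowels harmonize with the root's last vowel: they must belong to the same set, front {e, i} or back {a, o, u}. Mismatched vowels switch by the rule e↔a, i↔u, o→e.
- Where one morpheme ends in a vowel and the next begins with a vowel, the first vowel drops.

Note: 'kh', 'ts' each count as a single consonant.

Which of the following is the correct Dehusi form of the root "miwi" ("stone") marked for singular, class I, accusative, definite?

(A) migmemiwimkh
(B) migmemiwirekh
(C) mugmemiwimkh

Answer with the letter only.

Attach definiteness definite me- → memiwi.
Attach number singular -m → memiwim.
Attach noun class class I -kh → memiwimkh.
Attach case accusative mug- → mugmemiwimkh.
Apply vowel harmony: mugmemiwimkh → migmemiwimkh.
Vowel deletion: no change.
So the correct form is migmemiwimkh, option (A).
(C) mugmemiwimkh is wrong: it fails to apply the sound rule(s).
(B) migmemiwirekh is wrong: it uses plural instead of singular for number.

A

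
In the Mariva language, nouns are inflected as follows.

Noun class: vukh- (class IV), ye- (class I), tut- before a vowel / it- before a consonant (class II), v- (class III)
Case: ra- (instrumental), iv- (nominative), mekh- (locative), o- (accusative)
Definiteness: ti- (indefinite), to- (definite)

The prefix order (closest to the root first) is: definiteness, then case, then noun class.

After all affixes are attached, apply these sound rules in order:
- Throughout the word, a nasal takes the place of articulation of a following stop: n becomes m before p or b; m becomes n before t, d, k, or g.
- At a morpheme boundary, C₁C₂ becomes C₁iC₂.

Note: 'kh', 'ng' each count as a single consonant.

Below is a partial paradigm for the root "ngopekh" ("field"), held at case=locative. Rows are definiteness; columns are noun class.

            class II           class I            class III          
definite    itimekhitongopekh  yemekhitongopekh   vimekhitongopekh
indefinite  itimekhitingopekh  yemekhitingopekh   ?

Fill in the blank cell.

vimekhitingopekh

Attach definiteness indefinite ti- → tingopekh.
Attach case locative mekh- → mekhtingopekh.
Attach noun class class III v- → vmekhtingopekh.
Nasal assimilation: no change.
Apply epenthesis: vmekhtingopekh → vimekhitingopekh.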